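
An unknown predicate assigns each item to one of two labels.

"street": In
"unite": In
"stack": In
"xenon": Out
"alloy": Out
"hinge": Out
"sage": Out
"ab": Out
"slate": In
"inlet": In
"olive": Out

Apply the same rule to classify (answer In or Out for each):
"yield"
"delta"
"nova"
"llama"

Comparing the two groups points to one rule — contains 't'.
"yield": Out (no 't'). "delta": In (has 't'). "nova": Out (no 't'). "llama": Out (no 't').

Out, In, Out, Out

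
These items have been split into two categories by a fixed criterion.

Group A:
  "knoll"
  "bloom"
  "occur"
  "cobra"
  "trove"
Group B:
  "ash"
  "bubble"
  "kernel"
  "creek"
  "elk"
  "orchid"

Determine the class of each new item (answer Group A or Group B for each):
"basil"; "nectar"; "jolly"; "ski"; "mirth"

One predicate separates the groups cleanly: odd length AND contains 'o'.
"basil": length 5, no 'o', doesn't match → Group B.
"nectar": length 6, no 'o', doesn't match → Group B.
"jolly": length 5, has 'o', checks out → Group A.
"ski": length 3, no 'o', doesn't match → Group B.
"mirth": length 5, no 'o', doesn't match → Group B.

Group B, Group B, Group A, Group B, Group B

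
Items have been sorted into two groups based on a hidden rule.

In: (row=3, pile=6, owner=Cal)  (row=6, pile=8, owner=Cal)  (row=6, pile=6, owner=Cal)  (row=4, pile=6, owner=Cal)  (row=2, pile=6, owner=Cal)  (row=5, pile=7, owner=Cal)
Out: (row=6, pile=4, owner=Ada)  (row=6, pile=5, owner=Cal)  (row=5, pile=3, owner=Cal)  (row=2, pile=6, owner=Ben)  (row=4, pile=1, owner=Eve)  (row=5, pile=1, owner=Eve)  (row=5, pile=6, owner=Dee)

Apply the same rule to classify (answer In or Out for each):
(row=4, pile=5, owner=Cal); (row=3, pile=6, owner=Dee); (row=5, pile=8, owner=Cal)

'In' ⟺ owner is Cal AND pile ≥ 6.
(row=4, pile=5, owner=Cal): Out (owner is Cal, pile = 5).
(row=3, pile=6, owner=Dee): Out (owner is Dee, pile = 6).
(row=5, pile=8, owner=Cal): In (owner is Cal, pile = 8).

Out, Out, In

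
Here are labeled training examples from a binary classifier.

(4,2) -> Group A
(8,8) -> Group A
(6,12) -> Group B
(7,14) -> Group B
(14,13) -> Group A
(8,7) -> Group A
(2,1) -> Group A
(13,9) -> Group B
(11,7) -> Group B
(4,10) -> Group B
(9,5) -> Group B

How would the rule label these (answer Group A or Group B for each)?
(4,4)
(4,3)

The rule appears to be: |first − second| ≤ 2.
Group A: (4,4), since |4−4| = 0. Group A: (4,3), since |4−3| = 1.

Group A, Group A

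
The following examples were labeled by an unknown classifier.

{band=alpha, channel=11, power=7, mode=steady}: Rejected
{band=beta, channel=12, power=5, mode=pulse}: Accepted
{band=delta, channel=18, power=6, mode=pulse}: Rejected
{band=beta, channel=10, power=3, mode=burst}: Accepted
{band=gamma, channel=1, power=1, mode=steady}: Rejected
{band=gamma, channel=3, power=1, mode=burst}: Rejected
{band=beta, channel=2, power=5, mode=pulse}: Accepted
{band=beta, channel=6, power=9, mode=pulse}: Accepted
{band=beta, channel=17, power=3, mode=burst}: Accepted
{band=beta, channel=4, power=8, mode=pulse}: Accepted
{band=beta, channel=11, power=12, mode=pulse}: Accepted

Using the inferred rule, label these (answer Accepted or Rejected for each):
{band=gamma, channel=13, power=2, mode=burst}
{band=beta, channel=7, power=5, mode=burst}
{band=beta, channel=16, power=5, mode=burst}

Looking at the examples, the only property every 'Accepted' case has and every 'Rejected' case lacks is: band is beta.

Rejected, Accepted, Accepted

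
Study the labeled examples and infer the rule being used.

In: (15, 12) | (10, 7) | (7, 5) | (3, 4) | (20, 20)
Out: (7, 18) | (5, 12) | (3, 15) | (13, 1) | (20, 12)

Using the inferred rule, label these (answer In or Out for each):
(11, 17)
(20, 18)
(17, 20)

The rule appears to be: |first − second| ≤ 3.
(11, 17) → |11−17| = 6 → Out. (20, 18) → |20−18| = 2 → In. (17, 20) → |17−20| = 3 → In.

Out, In, In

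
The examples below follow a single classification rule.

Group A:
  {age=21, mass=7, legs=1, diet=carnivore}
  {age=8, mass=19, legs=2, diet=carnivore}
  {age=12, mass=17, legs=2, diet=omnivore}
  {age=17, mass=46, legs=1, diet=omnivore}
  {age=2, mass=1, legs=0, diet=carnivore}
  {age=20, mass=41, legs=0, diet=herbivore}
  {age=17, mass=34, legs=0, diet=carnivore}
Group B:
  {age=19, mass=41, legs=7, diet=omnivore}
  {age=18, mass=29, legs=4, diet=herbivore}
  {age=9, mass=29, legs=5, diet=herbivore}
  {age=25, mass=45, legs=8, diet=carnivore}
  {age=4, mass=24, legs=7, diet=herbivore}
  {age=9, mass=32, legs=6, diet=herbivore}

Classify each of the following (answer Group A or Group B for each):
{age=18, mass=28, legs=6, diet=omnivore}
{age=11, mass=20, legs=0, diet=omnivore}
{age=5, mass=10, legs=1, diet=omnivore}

Group B, Group A, Group A

Rule: legs ≤ 2. This holds for each 'Group A' example and fails for each 'Group B' one.
Group B: {age=18, mass=28, legs=6, diet=omnivore}, since legs = 6. Group A: {age=11, mass=20, legs=0, diet=omnivore}, since legs = 0. Group A: {age=5, mass=10, legs=1, diet=omnivore}, since legs = 1.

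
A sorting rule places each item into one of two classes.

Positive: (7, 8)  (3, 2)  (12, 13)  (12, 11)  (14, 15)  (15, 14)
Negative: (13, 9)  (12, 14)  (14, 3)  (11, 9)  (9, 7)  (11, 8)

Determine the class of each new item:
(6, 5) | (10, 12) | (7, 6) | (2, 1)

Positive, Negative, Positive, Positive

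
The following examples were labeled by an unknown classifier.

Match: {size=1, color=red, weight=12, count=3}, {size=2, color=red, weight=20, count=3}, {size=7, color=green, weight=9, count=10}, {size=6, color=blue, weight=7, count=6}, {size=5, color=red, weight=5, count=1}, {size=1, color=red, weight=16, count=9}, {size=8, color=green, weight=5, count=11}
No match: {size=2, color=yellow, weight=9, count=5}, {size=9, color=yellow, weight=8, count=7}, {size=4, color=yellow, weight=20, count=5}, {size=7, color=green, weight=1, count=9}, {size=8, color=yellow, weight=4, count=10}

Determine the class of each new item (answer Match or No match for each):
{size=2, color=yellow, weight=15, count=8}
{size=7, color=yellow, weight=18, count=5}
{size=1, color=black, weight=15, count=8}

Every 'Match' example satisfies: color is not yellow AND weight ≥ 4. None of the 'No match' examples do.
{size=2, color=yellow, weight=15, count=8}: color is yellow, weight = 15, does not satisfy this → No match.
{size=7, color=yellow, weight=18, count=5}: color is yellow, weight = 18, does not satisfy this → No match.
{size=1, color=black, weight=15, count=8}: color is black, weight = 15, has this property → Match.

No match, No match, Match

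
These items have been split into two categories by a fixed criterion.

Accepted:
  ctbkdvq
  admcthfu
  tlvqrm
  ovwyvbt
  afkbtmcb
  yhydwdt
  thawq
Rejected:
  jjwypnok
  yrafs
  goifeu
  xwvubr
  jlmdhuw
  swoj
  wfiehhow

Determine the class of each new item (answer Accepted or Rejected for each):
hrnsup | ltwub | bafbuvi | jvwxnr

Rule: contains 't'. This holds for each 'Accepted' example and fails for each 'Rejected' one.

Rejected, Accepted, Rejected, Rejected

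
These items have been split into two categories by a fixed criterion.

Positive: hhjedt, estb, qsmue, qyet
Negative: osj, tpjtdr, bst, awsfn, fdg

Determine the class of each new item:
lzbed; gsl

Positive, Negative

The rule appears to be: contains 'e'.
lzbed — has 'e', hence Positive.
gsl — no 'e', hence Negative.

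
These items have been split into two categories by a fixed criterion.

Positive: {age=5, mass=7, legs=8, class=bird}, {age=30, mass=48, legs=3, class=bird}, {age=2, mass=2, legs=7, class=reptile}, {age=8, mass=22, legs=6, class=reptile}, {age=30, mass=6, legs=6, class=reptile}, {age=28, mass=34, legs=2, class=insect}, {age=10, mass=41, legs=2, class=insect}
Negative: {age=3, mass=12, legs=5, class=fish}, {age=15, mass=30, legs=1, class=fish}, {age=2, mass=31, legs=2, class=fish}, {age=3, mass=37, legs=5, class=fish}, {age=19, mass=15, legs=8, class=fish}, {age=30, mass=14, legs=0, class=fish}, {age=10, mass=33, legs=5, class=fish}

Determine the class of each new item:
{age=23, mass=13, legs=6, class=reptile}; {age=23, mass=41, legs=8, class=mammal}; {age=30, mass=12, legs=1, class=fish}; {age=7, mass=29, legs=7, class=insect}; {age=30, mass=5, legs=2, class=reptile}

Positive, Positive, Negative, Positive, Positive

All 'Positive' examples share one property — class is not fish — and every 'Negative' example lacks it.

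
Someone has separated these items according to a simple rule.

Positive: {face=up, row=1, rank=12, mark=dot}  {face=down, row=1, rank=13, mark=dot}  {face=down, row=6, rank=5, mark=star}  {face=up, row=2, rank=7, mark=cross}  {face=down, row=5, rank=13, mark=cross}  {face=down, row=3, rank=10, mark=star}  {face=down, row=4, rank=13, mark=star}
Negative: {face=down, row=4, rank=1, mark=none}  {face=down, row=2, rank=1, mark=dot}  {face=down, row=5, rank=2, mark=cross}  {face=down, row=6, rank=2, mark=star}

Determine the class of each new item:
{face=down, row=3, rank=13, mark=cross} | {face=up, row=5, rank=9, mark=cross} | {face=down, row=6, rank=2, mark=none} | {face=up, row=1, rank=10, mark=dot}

All 'Positive' examples share one property — rank ≥ 5 — and every 'Negative' example lacks it.

Positive, Positive, Negative, Positive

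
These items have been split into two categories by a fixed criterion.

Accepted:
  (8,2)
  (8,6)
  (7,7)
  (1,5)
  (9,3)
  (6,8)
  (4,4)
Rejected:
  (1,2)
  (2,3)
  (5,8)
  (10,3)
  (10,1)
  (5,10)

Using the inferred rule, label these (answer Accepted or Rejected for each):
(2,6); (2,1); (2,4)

Accepted, Rejected, Accepted

The common property of the 'Accepted' items is: sum is even. No 'Rejected' item has it.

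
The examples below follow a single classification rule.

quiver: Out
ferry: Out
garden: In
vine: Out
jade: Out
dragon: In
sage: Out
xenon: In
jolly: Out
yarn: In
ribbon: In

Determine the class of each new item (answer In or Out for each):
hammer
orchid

Out, Out

The common property of the 'In' items is: ends with 'n'. No 'Out' item has it.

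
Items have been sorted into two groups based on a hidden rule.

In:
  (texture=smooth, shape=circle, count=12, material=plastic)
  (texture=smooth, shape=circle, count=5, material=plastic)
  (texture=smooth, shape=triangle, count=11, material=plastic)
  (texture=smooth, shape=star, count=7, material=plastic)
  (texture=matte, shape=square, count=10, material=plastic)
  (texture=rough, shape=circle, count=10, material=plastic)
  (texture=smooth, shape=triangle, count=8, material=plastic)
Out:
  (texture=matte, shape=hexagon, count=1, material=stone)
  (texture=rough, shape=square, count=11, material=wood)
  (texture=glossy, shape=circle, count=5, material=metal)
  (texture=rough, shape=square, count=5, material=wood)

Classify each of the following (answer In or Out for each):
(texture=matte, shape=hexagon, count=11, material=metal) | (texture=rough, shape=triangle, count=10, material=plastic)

Out, In

The classifier is using: material is plastic.
(texture=matte, shape=hexagon, count=11, material=metal) — material is metal, hence Out. (texture=rough, shape=triangle, count=10, material=plastic) — material is plastic, hence In.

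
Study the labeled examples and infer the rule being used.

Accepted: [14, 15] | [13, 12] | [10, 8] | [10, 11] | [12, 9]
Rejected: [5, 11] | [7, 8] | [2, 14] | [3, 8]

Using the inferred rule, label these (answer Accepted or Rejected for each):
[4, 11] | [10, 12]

The classifier is using: sum ≥ 18.
[4, 11] — 4+11 = 15, hence Rejected.
[10, 12] — 10+12 = 22, hence Accepted.

Rejected, Accepted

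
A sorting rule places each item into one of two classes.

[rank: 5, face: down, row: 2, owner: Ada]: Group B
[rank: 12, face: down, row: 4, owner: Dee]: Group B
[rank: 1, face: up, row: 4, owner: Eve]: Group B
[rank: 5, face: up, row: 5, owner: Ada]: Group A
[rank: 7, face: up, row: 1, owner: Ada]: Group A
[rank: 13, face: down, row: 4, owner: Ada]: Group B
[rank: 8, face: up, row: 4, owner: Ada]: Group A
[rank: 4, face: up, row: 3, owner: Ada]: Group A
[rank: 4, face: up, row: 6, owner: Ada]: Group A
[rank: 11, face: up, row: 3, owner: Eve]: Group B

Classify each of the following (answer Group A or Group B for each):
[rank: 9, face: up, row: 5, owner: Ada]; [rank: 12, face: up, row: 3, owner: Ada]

The rule appears to be: owner is Ada AND face is up.

Group A, Group A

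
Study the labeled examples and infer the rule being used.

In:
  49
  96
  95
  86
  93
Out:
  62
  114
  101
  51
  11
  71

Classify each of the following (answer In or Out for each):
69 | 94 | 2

The classifier is using: digit sum ≥ 9.
69 → digit sum 6+9 = 15 → In.
94 → digit sum 9+4 = 13 → In.
2 → digit sum 2 → Out.

In, In, Out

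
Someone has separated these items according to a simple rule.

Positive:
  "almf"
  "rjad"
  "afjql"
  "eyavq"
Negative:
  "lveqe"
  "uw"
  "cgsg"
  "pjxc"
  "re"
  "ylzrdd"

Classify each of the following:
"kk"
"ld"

Negative, Negative

The simplest hypothesis consistent with all the labels is: contains 'a'.
"kk": no 'a', does not fit → Negative.
"ld": no 'a', does not fit → Negative.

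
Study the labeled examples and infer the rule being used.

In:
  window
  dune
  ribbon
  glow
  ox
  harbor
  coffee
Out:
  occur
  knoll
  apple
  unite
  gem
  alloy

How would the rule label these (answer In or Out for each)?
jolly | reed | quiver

Out, In, In

Comparing the two groups points to one rule — even length.
jolly — length 5, hence Out.
reed — length 4, hence In.
quiver — length 6, hence In.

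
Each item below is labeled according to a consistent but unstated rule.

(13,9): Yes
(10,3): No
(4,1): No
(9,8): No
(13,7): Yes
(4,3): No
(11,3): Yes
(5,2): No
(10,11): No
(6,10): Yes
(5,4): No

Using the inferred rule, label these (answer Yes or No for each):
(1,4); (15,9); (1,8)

The distinguishing property — sum is even — holds for all the 'Yes' cases and none of the 'No' cases.
(1,4): No (1+4 = 5). (15,9): Yes (15+9 = 24). (1,8): No (1+8 = 9).

No, Yes, No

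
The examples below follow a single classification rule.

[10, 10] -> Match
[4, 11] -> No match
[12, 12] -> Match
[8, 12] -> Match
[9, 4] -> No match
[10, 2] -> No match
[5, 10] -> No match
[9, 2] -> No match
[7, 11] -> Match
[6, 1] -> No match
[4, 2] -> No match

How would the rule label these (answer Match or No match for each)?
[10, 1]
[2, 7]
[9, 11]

The distinguishing property — sum ≥ 18 — holds for all the 'Match' cases and none of the 'No match' cases.
[10, 1] → 10+1 = 11 → No match.
[2, 7] → 2+7 = 9 → No match.
[9, 11] → 9+11 = 20 → Match.

No match, No match, Match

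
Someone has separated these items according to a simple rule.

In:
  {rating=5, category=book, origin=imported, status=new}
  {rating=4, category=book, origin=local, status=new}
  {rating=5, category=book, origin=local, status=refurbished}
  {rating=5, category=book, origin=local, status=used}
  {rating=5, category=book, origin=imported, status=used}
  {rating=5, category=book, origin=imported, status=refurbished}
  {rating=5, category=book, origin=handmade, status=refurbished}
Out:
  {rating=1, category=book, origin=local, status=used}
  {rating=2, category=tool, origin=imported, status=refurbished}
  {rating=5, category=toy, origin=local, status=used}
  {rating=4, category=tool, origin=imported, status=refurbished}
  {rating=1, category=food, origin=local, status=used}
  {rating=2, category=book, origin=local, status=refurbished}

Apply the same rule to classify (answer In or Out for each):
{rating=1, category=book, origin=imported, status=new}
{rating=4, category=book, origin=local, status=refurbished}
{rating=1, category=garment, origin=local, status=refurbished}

Out, In, Out

The distinguishing property — category is book AND rating ≥ 4 — holds for all the 'In' cases and none of the 'Out' cases.
Out: {rating=1, category=book, origin=imported, status=new}, since category is book, rating = 1. In: {rating=4, category=book, origin=local, status=refurbished}, since category is book, rating = 4. Out: {rating=1, category=garment, origin=local, status=refurbished}, since category is garment, rating = 1.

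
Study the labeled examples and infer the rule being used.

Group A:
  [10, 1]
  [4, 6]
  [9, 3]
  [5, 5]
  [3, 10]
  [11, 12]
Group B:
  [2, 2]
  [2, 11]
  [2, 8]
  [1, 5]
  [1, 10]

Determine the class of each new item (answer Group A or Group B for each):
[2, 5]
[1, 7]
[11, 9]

Group B, Group B, Group A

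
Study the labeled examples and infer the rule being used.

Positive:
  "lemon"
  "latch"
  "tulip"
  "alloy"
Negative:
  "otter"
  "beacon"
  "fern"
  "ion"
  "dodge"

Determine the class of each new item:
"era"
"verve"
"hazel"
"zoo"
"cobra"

The distinguishing property — contains 'l' — holds for all the 'Positive' cases and none of the 'Negative' cases.

Negative, Negative, Positive, Negative, Negative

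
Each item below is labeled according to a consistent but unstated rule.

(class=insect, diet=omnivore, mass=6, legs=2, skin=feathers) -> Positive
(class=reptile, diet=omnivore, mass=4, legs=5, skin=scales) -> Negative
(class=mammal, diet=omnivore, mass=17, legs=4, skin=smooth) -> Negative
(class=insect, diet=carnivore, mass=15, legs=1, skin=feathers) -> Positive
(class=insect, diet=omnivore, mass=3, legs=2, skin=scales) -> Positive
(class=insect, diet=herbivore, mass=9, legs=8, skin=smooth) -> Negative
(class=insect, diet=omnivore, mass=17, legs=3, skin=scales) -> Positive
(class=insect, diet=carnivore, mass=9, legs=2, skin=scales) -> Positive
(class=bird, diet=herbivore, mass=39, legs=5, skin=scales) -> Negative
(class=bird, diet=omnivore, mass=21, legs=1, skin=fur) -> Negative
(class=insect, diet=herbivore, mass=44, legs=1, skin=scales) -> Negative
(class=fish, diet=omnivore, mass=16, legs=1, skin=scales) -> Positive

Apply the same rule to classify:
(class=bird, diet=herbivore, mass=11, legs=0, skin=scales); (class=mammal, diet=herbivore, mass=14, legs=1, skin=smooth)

Positive, Positive

A rule that fits every label: legs ≤ 3 AND mass ≤ 17 — true of each 'Positive' example, false of each 'Negative' one.
(class=bird, diet=herbivore, mass=11, legs=0, skin=scales): legs = 0, mass = 11 — has this property, so Positive. (class=mammal, diet=herbivore, mass=14, legs=1, skin=smooth): legs = 1, mass = 14 — has this property, so Positive.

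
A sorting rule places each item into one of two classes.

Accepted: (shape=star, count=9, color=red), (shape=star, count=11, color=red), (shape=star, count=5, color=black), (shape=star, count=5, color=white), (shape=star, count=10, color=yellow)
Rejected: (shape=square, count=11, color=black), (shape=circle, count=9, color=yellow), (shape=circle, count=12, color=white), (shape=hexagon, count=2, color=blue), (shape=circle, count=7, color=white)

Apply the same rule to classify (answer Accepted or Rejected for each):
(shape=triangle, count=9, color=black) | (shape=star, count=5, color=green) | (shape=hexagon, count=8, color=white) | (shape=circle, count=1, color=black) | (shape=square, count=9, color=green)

All 'Accepted' examples share one property — shape is star — and every 'Rejected' example lacks it.

Rejected, Accepted, Rejected, Rejected, Rejected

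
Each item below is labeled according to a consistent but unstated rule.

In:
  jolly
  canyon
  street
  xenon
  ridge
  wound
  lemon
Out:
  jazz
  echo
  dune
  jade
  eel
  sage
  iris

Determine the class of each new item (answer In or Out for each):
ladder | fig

In, Out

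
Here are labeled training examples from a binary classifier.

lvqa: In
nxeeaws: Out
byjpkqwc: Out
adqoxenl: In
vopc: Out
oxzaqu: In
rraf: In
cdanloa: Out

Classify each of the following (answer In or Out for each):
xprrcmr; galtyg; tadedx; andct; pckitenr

Out, In, In, Out, Out

A rule that fits every label: even length AND contains 'a' — true of each 'In' example, false of each 'Out' one.
Out: xprrcmr, since length 7, no 'a'.
In: galtyg, since length 6, has 'a'.
In: tadedx, since length 6, has 'a'.
Out: andct, since length 5, has 'a'.
Out: pckitenr, since length 8, no 'a'.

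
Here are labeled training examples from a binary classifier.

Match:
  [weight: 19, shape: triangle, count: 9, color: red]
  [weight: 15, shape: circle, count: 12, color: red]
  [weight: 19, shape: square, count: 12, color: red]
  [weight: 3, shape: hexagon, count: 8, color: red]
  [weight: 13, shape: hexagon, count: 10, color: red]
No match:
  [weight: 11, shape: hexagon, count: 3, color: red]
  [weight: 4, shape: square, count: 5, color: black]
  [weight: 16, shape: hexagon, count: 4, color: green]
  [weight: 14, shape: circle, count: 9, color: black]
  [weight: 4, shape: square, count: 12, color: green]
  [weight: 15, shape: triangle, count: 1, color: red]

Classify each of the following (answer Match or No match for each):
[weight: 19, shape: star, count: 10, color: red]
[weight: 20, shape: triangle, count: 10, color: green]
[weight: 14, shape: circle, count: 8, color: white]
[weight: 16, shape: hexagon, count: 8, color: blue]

Rule: color is red AND count ≥ 4. This holds for each 'Match' example and fails for each 'No match' one.

Match, No match, No match, No match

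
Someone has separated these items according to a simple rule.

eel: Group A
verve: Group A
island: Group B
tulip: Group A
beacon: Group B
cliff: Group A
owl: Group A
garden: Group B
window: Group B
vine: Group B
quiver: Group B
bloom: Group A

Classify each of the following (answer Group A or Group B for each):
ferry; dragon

Group A, Group B

Comparing the two groups points to one rule — odd length.
ferry → length 5 → Group A. dragon → length 6 → Group B.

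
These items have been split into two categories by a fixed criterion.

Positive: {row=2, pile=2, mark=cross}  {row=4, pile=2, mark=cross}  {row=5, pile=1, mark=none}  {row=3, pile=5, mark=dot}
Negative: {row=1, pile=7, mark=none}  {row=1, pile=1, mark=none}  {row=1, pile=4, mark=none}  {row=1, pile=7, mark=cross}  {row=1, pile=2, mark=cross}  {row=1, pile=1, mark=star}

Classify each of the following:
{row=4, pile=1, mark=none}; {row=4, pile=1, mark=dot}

Positive, Positive

'Positive' ⟺ row ≥ 2.
{row=4, pile=1, mark=none}: Positive (row = 4). {row=4, pile=1, mark=dot}: Positive (row = 4).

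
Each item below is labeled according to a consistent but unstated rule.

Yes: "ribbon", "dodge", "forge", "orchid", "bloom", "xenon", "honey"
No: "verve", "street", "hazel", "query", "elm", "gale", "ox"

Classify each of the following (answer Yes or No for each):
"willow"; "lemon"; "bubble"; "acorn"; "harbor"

Yes, Yes, No, Yes, Yes

One predicate separates the groups cleanly: length ≥ 3 AND contains 'o'.
"willow": Yes (length 6, has 'o').
"lemon": Yes (length 5, has 'o').
"bubble": No (length 6, no 'o').
"acorn": Yes (length 5, has 'o').
"harbor": Yes (length 6, has 'o').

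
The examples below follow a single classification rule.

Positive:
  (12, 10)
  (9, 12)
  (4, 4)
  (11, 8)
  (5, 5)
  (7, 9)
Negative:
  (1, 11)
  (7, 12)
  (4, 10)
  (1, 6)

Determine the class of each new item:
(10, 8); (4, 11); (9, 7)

The distinguishing property — |first − second| ≤ 3 — holds for all the 'Positive' cases and none of the 'Negative' cases.

Positive, Negative, Positive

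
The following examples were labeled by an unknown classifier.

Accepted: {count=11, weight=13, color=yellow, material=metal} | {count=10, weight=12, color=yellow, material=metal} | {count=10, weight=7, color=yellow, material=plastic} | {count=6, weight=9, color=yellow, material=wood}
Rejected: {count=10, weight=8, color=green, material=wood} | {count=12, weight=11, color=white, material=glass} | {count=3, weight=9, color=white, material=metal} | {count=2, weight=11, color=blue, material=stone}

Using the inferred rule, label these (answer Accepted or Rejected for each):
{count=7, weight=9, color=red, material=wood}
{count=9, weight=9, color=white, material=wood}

All 'Accepted' examples share one property — color is yellow — and every 'Rejected' example lacks it.
{count=7, weight=9, color=red, material=wood}: color is red — doesn't qualify, so Rejected. {count=9, weight=9, color=white, material=wood}: color is white — doesn't qualify, so Rejected.

Rejected, Rejected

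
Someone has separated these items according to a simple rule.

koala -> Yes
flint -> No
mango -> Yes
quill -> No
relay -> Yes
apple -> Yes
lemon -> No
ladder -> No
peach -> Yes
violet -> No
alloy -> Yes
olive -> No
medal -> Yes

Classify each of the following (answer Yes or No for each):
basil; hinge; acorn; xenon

Yes, No, Yes, No

All 'Yes' examples share one property — odd length AND contains 'a' — and every 'No' example lacks it.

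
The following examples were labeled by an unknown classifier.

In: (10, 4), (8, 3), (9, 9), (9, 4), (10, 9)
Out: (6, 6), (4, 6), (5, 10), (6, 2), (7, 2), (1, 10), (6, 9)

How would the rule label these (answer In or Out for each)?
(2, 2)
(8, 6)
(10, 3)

Out, In, In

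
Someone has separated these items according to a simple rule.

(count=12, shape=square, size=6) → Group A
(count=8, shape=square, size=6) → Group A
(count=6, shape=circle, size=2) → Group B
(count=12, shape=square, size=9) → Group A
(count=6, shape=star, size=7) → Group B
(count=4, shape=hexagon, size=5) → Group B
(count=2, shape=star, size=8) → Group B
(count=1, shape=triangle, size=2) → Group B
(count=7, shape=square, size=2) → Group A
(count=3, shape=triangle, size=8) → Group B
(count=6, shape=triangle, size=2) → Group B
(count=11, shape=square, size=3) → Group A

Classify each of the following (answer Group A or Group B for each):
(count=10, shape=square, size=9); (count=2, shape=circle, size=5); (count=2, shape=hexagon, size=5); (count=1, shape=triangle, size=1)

Group A, Group B, Group B, Group B

All 'Group A' examples share one property — shape is square — and every 'Group B' example lacks it.
(count=10, shape=square, size=9): shape is square, qualifies → Group A.
(count=2, shape=circle, size=5): shape is circle, doesn't match → Group B.
(count=2, shape=hexagon, size=5): shape is hexagon, doesn't match → Group B.
(count=1, shape=triangle, size=1): shape is triangle, doesn't match → Group B.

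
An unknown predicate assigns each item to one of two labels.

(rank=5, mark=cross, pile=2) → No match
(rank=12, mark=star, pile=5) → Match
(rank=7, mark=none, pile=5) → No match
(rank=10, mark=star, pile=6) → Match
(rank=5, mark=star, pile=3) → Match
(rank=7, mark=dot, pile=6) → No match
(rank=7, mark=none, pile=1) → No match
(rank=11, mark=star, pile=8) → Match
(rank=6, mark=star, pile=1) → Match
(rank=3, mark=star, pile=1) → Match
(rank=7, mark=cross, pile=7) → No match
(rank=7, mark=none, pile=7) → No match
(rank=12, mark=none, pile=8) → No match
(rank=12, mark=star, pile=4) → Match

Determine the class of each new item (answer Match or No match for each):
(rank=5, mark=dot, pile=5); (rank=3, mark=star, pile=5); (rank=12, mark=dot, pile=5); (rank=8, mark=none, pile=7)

No match, Match, No match, No match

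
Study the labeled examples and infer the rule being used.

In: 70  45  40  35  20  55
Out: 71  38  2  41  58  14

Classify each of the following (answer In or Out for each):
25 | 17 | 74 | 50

In, Out, Out, In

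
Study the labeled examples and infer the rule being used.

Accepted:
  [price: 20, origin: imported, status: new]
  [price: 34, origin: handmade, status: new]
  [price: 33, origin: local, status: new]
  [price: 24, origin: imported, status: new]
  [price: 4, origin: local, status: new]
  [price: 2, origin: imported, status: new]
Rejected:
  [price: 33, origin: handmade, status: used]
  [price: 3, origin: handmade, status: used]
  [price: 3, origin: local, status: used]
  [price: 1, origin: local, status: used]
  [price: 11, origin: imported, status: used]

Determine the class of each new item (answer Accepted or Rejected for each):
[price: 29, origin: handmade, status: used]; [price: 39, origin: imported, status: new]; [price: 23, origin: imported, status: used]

Rejected, Accepted, Rejected

The rule appears to be: status is new.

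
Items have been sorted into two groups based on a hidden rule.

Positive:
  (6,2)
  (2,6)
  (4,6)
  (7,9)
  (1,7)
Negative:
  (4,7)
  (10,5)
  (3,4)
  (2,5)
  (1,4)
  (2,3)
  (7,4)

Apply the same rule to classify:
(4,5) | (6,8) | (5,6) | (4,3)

Negative, Positive, Negative, Negative

The classifier is using: sum is even.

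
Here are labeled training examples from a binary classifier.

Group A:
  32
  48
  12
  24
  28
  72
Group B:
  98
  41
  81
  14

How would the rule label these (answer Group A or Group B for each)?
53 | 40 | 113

The common property of the 'Group A' items is: multiple of 4. No 'Group B' item has it.

Group B, Group A, Group B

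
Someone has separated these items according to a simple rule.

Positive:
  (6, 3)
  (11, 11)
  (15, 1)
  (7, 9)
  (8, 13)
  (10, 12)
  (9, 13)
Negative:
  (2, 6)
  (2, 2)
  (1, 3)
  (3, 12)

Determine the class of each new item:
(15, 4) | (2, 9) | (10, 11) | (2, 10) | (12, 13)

Positive, Negative, Positive, Negative, Positive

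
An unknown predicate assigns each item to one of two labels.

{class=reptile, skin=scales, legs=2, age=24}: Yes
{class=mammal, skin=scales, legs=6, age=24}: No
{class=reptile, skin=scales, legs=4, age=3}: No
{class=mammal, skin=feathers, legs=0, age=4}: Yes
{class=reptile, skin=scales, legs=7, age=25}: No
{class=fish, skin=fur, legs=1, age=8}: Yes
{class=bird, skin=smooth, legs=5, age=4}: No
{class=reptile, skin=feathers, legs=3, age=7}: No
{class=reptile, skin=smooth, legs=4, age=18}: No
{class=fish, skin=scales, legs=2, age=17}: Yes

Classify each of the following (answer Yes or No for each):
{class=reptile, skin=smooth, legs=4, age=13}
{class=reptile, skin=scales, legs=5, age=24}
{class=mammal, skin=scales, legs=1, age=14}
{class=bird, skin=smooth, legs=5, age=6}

The distinguishing property — legs ≤ 2 — holds for all the 'Yes' cases and none of the 'No' cases.
No: {class=reptile, skin=smooth, legs=4, age=13}, since legs = 4.
No: {class=reptile, skin=scales, legs=5, age=24}, since legs = 5.
Yes: {class=mammal, skin=scales, legs=1, age=14}, since legs = 1.
No: {class=bird, skin=smooth, legs=5, age=6}, since legs = 5.

No, No, Yes, No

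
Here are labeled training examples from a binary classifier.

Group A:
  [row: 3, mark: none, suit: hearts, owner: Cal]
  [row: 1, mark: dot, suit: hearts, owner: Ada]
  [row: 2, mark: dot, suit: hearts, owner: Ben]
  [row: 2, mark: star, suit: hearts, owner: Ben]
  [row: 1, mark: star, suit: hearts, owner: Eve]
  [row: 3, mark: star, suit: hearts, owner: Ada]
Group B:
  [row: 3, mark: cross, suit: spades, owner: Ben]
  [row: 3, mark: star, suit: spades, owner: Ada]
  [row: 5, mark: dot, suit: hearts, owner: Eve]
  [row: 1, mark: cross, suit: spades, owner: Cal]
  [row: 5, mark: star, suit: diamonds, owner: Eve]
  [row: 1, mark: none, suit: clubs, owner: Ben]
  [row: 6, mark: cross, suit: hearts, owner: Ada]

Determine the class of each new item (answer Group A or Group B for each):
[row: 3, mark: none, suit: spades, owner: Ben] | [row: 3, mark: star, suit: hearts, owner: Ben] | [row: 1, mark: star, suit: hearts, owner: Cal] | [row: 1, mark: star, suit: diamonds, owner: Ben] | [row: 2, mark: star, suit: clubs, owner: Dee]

Group B, Group A, Group A, Group B, Group B

The classifier is using: suit is hearts AND row ≤ 3.
[row: 3, mark: none, suit: spades, owner: Ben]: Group B (suit is spades, row = 3). [row: 3, mark: star, suit: hearts, owner: Ben]: Group A (suit is hearts, row = 3). [row: 1, mark: star, suit: hearts, owner: Cal]: Group A (suit is hearts, row = 1). [row: 1, mark: star, suit: diamonds, owner: Ben]: Group B (suit is diamonds, row = 1). [row: 2, mark: star, suit: clubs, owner: Dee]: Group B (suit is clubs, row = 2).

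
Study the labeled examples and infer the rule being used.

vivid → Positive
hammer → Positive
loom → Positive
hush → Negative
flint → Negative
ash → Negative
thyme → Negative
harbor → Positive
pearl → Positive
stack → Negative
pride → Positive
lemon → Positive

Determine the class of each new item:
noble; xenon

The common property of the 'Positive' items is: has ≥ 2 vowels. No 'Negative' item has it.
noble: 2 vowels — checks out, so Positive.
xenon: 2 vowels — checks out, so Positive.

Positive, Positive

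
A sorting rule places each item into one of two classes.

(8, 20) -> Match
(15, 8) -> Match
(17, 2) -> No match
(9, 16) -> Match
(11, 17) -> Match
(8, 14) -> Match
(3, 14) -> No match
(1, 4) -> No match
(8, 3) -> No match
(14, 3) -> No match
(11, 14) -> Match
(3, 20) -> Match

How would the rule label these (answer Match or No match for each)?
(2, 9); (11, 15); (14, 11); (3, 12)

No match, Match, Match, No match

The distinguishing property — sum ≥ 22 — holds for all the 'Match' cases and none of the 'No match' cases.
(2, 9) → 2+9 = 11 → No match. (11, 15) → 11+15 = 26 → Match. (14, 11) → 14+11 = 25 → Match. (3, 12) → 3+12 = 15 → No match.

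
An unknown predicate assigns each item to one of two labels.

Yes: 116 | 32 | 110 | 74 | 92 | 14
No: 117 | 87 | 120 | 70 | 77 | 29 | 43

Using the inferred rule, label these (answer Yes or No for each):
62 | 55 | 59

Yes, No, No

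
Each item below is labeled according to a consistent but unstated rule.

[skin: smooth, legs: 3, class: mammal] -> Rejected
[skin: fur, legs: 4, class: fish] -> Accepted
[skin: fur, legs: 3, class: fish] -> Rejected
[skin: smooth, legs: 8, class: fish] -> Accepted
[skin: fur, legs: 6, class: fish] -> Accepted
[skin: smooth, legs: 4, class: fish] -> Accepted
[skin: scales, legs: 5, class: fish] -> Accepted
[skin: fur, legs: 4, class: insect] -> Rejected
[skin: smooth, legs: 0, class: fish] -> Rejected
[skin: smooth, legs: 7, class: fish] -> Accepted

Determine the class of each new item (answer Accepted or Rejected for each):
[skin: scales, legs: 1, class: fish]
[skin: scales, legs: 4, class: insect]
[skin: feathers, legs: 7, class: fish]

Rejected, Rejected, Accepted

One predicate separates the groups cleanly: class is fish AND legs ≥ 4.
[skin: scales, legs: 1, class: fish] — class is fish, legs = 1, hence Rejected.
[skin: scales, legs: 4, class: insect] — class is insect, legs = 4, hence Rejected.
[skin: feathers, legs: 7, class: fish] — class is fish, legs = 7, hence Accepted.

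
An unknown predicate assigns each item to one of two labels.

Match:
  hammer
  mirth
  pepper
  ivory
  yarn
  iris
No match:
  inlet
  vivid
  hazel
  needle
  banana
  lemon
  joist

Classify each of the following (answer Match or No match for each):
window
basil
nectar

No match, No match, Match

'Match' ⟺ contains 'r'.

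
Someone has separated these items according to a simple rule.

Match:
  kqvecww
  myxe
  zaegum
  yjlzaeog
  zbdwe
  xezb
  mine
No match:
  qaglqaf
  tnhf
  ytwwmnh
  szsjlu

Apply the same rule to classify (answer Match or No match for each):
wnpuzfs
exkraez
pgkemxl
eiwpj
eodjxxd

No match, Match, Match, Match, Match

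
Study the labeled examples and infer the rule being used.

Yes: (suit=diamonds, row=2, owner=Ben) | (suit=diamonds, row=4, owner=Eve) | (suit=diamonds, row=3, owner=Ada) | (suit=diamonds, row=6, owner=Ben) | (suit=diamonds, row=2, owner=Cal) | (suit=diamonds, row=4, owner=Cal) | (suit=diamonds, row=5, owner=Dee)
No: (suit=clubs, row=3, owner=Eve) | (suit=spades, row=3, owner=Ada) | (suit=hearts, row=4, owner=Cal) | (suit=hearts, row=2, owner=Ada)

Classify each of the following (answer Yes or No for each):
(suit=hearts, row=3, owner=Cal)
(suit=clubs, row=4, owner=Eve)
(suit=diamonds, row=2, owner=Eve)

No, No, Yes

All 'Yes' examples share one property — suit is diamonds — and every 'No' example lacks it.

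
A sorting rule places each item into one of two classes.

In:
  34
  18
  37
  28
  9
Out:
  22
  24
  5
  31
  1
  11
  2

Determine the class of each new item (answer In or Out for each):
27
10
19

In, Out, In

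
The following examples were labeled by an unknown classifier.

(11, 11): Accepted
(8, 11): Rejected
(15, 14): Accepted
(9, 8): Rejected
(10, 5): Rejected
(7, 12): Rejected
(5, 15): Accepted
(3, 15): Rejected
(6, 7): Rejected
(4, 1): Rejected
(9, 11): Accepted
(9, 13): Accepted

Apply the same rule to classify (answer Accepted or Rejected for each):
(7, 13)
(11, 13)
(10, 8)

Accepted, Accepted, Rejected

The classifier is using: sum ≥ 20.
(7, 13) → 7+13 = 20 → Accepted.
(11, 13) → 11+13 = 24 → Accepted.
(10, 8) → 10+8 = 18 → Rejected.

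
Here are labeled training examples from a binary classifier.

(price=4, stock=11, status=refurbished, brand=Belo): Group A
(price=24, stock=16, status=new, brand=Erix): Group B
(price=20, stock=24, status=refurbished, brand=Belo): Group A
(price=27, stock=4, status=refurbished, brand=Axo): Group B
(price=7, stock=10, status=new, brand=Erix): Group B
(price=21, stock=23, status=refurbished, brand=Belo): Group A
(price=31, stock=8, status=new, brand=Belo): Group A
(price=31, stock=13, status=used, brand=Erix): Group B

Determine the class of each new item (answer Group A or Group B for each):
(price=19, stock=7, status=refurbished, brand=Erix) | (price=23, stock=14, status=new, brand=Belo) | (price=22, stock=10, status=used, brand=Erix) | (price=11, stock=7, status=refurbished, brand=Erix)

The classifier is using: brand is Belo.
(price=19, stock=7, status=refurbished, brand=Erix): brand is Erix, fails the rule → Group B.
(price=23, stock=14, status=new, brand=Belo): brand is Belo, meets the rule → Group A.
(price=22, stock=10, status=used, brand=Erix): brand is Erix, fails the rule → Group B.
(price=11, stock=7, status=refurbished, brand=Erix): brand is Erix, fails the rule → Group B.

Group B, Group A, Group B, Group B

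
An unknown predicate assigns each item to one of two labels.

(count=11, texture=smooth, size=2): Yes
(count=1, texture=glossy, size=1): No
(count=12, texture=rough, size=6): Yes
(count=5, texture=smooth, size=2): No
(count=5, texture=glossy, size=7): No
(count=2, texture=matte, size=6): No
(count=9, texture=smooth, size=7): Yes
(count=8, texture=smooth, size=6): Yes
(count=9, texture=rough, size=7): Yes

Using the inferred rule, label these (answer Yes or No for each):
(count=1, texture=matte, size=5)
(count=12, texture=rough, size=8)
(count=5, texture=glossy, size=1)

No, Yes, No

The classifier is using: count ≥ 8.
(count=1, texture=matte, size=5): count = 1 — does not fit, so No. (count=12, texture=rough, size=8): count = 12 — matches, so Yes. (count=5, texture=glossy, size=1): count = 5 — does not fit, so No.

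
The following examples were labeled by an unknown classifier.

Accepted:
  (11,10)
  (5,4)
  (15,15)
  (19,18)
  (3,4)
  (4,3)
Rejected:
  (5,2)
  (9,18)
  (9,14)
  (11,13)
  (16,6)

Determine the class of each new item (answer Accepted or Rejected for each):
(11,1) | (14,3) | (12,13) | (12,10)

The rule appears to be: |first − second| ≤ 1.
(11,1) → |11−1| = 10 → Rejected. (14,3) → |14−3| = 11 → Rejected. (12,13) → |12−13| = 1 → Accepted. (12,10) → |12−10| = 2 → Rejected.

Rejected, Rejected, Accepted, Rejected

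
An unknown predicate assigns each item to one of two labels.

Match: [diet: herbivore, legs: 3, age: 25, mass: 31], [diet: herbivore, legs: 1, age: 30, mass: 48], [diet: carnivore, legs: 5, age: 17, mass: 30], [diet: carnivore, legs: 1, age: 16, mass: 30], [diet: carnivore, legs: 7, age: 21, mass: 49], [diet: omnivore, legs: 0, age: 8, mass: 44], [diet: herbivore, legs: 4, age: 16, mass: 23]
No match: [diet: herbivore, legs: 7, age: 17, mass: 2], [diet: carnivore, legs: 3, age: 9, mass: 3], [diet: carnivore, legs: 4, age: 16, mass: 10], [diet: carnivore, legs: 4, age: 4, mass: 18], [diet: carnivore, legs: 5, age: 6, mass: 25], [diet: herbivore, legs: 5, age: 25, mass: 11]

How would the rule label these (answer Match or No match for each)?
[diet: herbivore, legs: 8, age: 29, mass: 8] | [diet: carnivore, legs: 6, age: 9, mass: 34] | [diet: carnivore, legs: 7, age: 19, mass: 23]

No match, Match, Match

'Match' ⟺ age ≥ 8 AND mass ≥ 18.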